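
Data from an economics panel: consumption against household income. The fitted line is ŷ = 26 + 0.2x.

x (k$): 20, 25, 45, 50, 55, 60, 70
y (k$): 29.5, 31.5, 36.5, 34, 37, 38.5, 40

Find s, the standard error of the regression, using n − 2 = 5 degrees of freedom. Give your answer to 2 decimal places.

s = 1.18

x=20: ŷ = 26 + 0.2·20 = 30; r = 29.5 − 30 = -0.5
x=25: ŷ = 26 + 0.2·25 = 31; r = 31.5 − 31 = 0.5
x=45: ŷ = 26 + 0.2·45 = 35; r = 36.5 − 35 = 1.5
x=50: ŷ = 26 + 0.2·50 = 36; r = 34 − 36 = -2
x=55: ŷ = 26 + 0.2·55 = 37; r = 37 − 37 = 0
x=60: ŷ = 26 + 0.2·60 = 38; r = 38.5 − 38 = 0.5
x=70: ŷ = 26 + 0.2·70 = 40; r = 40 − 40 = 0
SSE = 0.25 + 0.25 + 2.25 + 4 + 0 + 0.25 + 0 = 7
s = √(7/5) = √1.4 ≈ 1.18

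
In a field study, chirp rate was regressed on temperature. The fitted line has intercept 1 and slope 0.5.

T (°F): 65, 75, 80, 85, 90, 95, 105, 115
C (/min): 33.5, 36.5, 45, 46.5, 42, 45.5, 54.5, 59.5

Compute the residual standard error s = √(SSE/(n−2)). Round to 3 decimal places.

T=65: Ĉ = 1 + 0.5·65 = 33.5; r = 33.5 − 33.5 = 0
T=75: Ĉ = 1 + 0.5·75 = 38.5; r = 36.5 − 38.5 = -2
T=80: Ĉ = 1 + 0.5·80 = 41; r = 45 − 41 = 4
T=85: Ĉ = 1 + 0.5·85 = 43.5; r = 46.5 − 43.5 = 3
T=90: Ĉ = 1 + 0.5·90 = 46; r = 42 − 46 = -4
T=95: Ĉ = 1 + 0.5·95 = 48.5; r = 45.5 − 48.5 = -3
T=105: Ĉ = 1 + 0.5·105 = 53.5; r = 54.5 − 53.5 = 1
T=115: Ĉ = 1 + 0.5·115 = 58.5; r = 59.5 − 58.5 = 1
SSE = 0 + 4 + 16 + 9 + 16 + 9 + 1 + 1 = 56
s = √(56/6) = √9.33333 ≈ 3.055

s = 3.055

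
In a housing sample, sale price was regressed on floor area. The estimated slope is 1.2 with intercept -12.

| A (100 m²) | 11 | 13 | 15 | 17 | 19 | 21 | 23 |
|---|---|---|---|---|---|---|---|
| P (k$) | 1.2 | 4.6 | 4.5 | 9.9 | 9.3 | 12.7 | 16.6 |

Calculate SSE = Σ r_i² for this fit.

A=11: P̂ = -12 + 1.2·11 = 1.2; r = 1.2 − 1.2 = 0
A=13: P̂ = -12 + 1.2·13 = 3.6; r = 4.6 − 3.6 = 1
A=15: P̂ = -12 + 1.2·15 = 6; r = 4.5 − 6 = -1.5
A=17: P̂ = -12 + 1.2·17 = 8.4; r = 9.9 − 8.4 = 1.5
A=19: P̂ = -12 + 1.2·19 = 10.8; r = 9.3 − 10.8 = -1.5
A=21: P̂ = -12 + 1.2·21 = 13.2; r = 12.7 − 13.2 = -0.5
A=23: P̂ = -12 + 1.2·23 = 15.6; r = 16.6 − 15.6 = 1
SSE = 0 + 1 + 2.25 + 2.25 + 2.25 + 0.25 + 1 = 9

SSE = 9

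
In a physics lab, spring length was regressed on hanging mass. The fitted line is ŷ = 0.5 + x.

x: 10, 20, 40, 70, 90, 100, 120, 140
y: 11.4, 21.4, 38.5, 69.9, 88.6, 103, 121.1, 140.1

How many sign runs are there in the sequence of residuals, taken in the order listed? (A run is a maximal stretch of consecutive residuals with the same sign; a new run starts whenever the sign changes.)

x=10: ŷ = 0.5 + 10 = 10.5; e = 11.4 − 10.5 = 0.9
x=20: ŷ = 0.5 + 20 = 20.5; e = 21.4 − 20.5 = 0.9
x=40: ŷ = 0.5 + 40 = 40.5; e = 38.5 − 40.5 = -2
x=70: ŷ = 0.5 + 70 = 70.5; e = 69.9 − 70.5 = -0.6
x=90: ŷ = 0.5 + 90 = 90.5; e = 88.6 − 90.5 = -1.9
x=100: ŷ = 0.5 + 100 = 100.5; e = 103 − 100.5 = 2.5
x=120: ŷ = 0.5 + 120 = 120.5; e = 121.1 − 120.5 = 0.6
x=140: ŷ = 0.5 + 140 = 140.5; e = 140.1 − 140.5 = -0.4
Signs: + + − − − + + −
Runs: +×2, −×3, +×2, −×1 → 4

4 runs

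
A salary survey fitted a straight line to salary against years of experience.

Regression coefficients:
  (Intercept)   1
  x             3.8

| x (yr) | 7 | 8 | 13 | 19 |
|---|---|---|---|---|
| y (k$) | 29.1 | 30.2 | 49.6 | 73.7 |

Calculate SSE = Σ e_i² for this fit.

SSE = 4.58

x=7: ŷ = 1 + 3.8·7 = 27.6; e = 29.1 − 27.6 = 1.5
x=8: ŷ = 1 + 3.8·8 = 31.4; e = 30.2 − 31.4 = -1.2
x=13: ŷ = 1 + 3.8·13 = 50.4; e = 49.6 − 50.4 = -0.8
x=19: ŷ = 1 + 3.8·19 = 73.2; e = 73.7 − 73.2 = 0.5
SSE = 2.25 + 1.44 + 0.64 + 0.25 = 4.58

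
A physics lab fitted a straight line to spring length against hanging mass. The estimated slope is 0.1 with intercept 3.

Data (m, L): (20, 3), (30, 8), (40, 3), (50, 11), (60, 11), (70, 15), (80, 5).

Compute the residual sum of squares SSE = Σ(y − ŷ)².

SSE = 98

m=20: ŷ = 3 + 0.1·20 = 5; r = 3 − 5 = -2
m=30: ŷ = 3 + 0.1·30 = 6; r = 8 − 6 = 2
m=40: ŷ = 3 + 0.1·40 = 7; r = 3 − 7 = -4
m=50: ŷ = 3 + 0.1·50 = 8; r = 11 − 8 = 3
m=60: ŷ = 3 + 0.1·60 = 9; r = 11 − 9 = 2
m=70: ŷ = 3 + 0.1·70 = 10; r = 15 − 10 = 5
m=80: ŷ = 3 + 0.1·80 = 11; r = 5 − 11 = -6
SSE = 4 + 4 + 16 + 9 + 4 + 25 + 36 = 98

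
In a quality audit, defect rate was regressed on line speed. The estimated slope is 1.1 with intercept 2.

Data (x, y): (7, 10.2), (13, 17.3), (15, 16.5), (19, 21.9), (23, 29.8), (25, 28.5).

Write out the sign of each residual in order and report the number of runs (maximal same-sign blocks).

4 runs

x=7: ŷ = 2 + 1.1·7 = 9.7; r = 10.2 − 9.7 = 0.5
x=13: ŷ = 2 + 1.1·13 = 16.3; r = 17.3 − 16.3 = 1
x=15: ŷ = 2 + 1.1·15 = 18.5; r = 16.5 − 18.5 = -2
x=19: ŷ = 2 + 1.1·19 = 22.9; r = 21.9 − 22.9 = -1
x=23: ŷ = 2 + 1.1·23 = 27.3; r = 29.8 − 27.3 = 2.5
x=25: ŷ = 2 + 1.1·25 = 29.5; r = 28.5 − 29.5 = -1
Signs: + + − − + −
Runs: +×2, −×2, +×1, −×1 → 4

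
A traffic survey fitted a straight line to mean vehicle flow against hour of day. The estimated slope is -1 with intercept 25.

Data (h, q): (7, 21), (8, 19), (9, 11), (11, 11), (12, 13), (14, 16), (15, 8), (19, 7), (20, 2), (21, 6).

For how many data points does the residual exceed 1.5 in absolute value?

8

h=7: q̂ = 25 − 7 = 18; e = 21 − 18 = 3
h=8: q̂ = 25 − 8 = 17; e = 19 − 17 = 2
h=9: q̂ = 25 − 9 = 16; e = 11 − 16 = -5
h=11: q̂ = 25 − 11 = 14; e = 11 − 14 = -3
h=12: q̂ = 25 − 12 = 13; e = 13 − 13 = 0
h=14: q̂ = 25 − 14 = 11; e = 16 − 11 = 5
h=15: q̂ = 25 − 15 = 10; e = 8 − 10 = -2
h=19: q̂ = 25 − 19 = 6; e = 7 − 6 = 1
h=20: q̂ = 25 − 20 = 5; e = 2 − 5 = -3
h=21: q̂ = 25 − 21 = 4; e = 6 − 4 = 2
|e| > 1.5: h=7 (|e|=3), h=8 (|e|=2), h=9 (|e|=5), h=11 (|e|=3), h=14 (|e|=5), h=15 (|e|=2), h=20 (|e|=3), h=21 (|e|=2) → 8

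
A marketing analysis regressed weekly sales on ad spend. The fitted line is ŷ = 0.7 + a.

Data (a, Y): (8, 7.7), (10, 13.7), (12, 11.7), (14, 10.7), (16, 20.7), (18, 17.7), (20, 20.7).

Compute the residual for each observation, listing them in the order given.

-1, 3, -1, -4, 4, -1, 0

a=8: ŷ = 0.7 + 8 = 8.7; e = 7.7 − 8.7 = -1
a=10: ŷ = 0.7 + 10 = 10.7; e = 13.7 − 10.7 = 3
a=12: ŷ = 0.7 + 12 = 12.7; e = 11.7 − 12.7 = -1
a=14: ŷ = 0.7 + 14 = 14.7; e = 10.7 − 14.7 = -4
a=16: ŷ = 0.7 + 16 = 16.7; e = 20.7 − 16.7 = 4
a=18: ŷ = 0.7 + 18 = 18.7; e = 17.7 − 18.7 = -1
a=20: ŷ = 0.7 + 20 = 20.7; e = 20.7 − 20.7 = 0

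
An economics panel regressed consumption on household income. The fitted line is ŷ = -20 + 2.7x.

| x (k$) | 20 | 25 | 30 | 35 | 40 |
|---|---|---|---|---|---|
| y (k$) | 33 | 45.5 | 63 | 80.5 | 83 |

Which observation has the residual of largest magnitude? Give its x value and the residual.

x = 35, e = 6

x=20: ŷ = -20 + 2.7·20 = 34; e = 33 − 34 = -1
x=25: ŷ = -20 + 2.7·25 = 47.5; e = 45.5 − 47.5 = -2
x=30: ŷ = -20 + 2.7·30 = 61; e = 63 − 61 = 2
x=35: ŷ = -20 + 2.7·35 = 74.5; e = 80.5 − 74.5 = 6
x=40: ŷ = -20 + 2.7·40 = 88; e = 83 − 88 = -5
Largest |e| is 6 at x = 35, residual 6.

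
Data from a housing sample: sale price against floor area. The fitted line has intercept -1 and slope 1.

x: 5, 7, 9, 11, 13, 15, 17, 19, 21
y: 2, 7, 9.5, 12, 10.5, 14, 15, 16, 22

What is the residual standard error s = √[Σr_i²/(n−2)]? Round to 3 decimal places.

s = 1.793

x=5: ŷ = -1 + 5 = 4; r = 2 − 4 = -2
x=7: ŷ = -1 + 7 = 6; r = 7 − 6 = 1
x=9: ŷ = -1 + 9 = 8; r = 9.5 − 8 = 1.5
x=11: ŷ = -1 + 11 = 10; r = 12 − 10 = 2
x=13: ŷ = -1 + 13 = 12; r = 10.5 − 12 = -1.5
x=15: ŷ = -1 + 15 = 14; r = 14 − 14 = 0
x=17: ŷ = -1 + 17 = 16; r = 15 − 16 = -1
x=19: ŷ = -1 + 19 = 18; r = 16 − 18 = -2
x=21: ŷ = -1 + 21 = 20; r = 22 − 20 = 2
SSE = 4 + 1 + 2.25 + 4 + 2.25 + 0 + 1 + 4 + 4 = 22.5
s = √(22.5/7) = √3.21429 ≈ 1.793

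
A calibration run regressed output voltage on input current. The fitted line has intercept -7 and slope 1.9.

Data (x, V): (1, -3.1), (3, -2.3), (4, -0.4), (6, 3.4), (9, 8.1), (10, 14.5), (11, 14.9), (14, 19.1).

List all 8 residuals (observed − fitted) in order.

2, -1, -1, -1, -2, 2.5, 1, -0.5

x=1: V̂ = -7 + 1.9·1 = -5.1; r = -3.1 − (-5.1) = 2
x=3: V̂ = -7 + 1.9·3 = -1.3; r = -2.3 − (-1.3) = -1
x=4: V̂ = -7 + 1.9·4 = 0.6; r = -0.4 − 0.6 = -1
x=6: V̂ = -7 + 1.9·6 = 4.4; r = 3.4 − 4.4 = -1
x=9: V̂ = -7 + 1.9·9 = 10.1; r = 8.1 − 10.1 = -2
x=10: V̂ = -7 + 1.9·10 = 12; r = 14.5 − 12 = 2.5
x=11: V̂ = -7 + 1.9·11 = 13.9; r = 14.9 − 13.9 = 1
x=14: V̂ = -7 + 1.9·14 = 19.6; r = 19.1 − 19.6 = -0.5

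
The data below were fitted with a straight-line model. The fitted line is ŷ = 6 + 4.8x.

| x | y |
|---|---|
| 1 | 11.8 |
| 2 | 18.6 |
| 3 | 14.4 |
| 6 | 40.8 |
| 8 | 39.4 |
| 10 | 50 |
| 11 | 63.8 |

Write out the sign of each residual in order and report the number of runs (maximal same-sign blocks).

x=1: ŷ = 6 + 4.8·1 = 10.8; r = 11.8 − 10.8 = 1
x=2: ŷ = 6 + 4.8·2 = 15.6; r = 18.6 − 15.6 = 3
x=3: ŷ = 6 + 4.8·3 = 20.4; r = 14.4 − 20.4 = -6
x=6: ŷ = 6 + 4.8·6 = 34.8; r = 40.8 − 34.8 = 6
x=8: ŷ = 6 + 4.8·8 = 44.4; r = 39.4 − 44.4 = -5
x=10: ŷ = 6 + 4.8·10 = 54; r = 50 − 54 = -4
x=11: ŷ = 6 + 4.8·11 = 58.8; r = 63.8 − 58.8 = 5
Signs: + + − + − − +
Runs: +×2, −×1, +×1, −×2, +×1 → 5

5 runs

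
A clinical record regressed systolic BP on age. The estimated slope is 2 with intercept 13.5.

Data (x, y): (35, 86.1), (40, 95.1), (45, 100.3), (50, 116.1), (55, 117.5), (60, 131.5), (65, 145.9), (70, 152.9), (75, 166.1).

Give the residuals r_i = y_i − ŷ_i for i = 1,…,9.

2.6, 1.6, -3.2, 2.6, -6, -2, 2.4, -0.6, 2.6

x=35: ŷ = 13.5 + 2·35 = 83.5; r = 86.1 − 83.5 = 2.6
x=40: ŷ = 13.5 + 2·40 = 93.5; r = 95.1 − 93.5 = 1.6
x=45: ŷ = 13.5 + 2·45 = 103.5; r = 100.3 − 103.5 = -3.2
x=50: ŷ = 13.5 + 2·50 = 113.5; r = 116.1 − 113.5 = 2.6
x=55: ŷ = 13.5 + 2·55 = 123.5; r = 117.5 − 123.5 = -6
x=60: ŷ = 13.5 + 2·60 = 133.5; r = 131.5 − 133.5 = -2
x=65: ŷ = 13.5 + 2·65 = 143.5; r = 145.9 − 143.5 = 2.4
x=70: ŷ = 13.5 + 2·70 = 153.5; r = 152.9 − 153.5 = -0.6
x=75: ŷ = 13.5 + 2·75 = 163.5; r = 166.1 − 163.5 = 2.6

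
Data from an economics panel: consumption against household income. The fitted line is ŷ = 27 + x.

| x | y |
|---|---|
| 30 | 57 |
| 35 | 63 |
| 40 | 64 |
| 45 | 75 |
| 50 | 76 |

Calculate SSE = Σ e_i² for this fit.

SSE = 20

x=30: ŷ = 27 + 30 = 57; e = 57 − 57 = 0
x=35: ŷ = 27 + 35 = 62; e = 63 − 62 = 1
x=40: ŷ = 27 + 40 = 67; e = 64 − 67 = -3
x=45: ŷ = 27 + 45 = 72; e = 75 − 72 = 3
x=50: ŷ = 27 + 50 = 77; e = 76 − 77 = -1
SSE = 0 + 1 + 9 + 9 + 1 = 20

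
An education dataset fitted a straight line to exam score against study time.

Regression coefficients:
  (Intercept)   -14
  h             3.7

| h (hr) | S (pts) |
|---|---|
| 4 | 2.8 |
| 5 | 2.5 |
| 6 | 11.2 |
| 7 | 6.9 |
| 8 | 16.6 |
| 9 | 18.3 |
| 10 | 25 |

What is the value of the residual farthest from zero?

h=4: Ŝ = -14 + 3.7·4 = 0.8; r = 2.8 − 0.8 = 2
h=5: Ŝ = -14 + 3.7·5 = 4.5; r = 2.5 − 4.5 = -2
h=6: Ŝ = -14 + 3.7·6 = 8.2; r = 11.2 − 8.2 = 3
h=7: Ŝ = -14 + 3.7·7 = 11.9; r = 6.9 − 11.9 = -5
h=8: Ŝ = -14 + 3.7·8 = 15.6; r = 16.6 − 15.6 = 1
h=9: Ŝ = -14 + 3.7·9 = 19.3; r = 18.3 − 19.3 = -1
h=10: Ŝ = -14 + 3.7·10 = 23; r = 25 − 23 = 2
Largest |r| is 5 at h = 7, residual -5.

r = -5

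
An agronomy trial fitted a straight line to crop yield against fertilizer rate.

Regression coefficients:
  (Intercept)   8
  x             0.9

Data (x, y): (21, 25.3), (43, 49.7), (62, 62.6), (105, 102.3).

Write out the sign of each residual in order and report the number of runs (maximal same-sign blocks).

x=21: ŷ = 8 + 0.9·21 = 26.9; r = 25.3 − 26.9 = -1.6
x=43: ŷ = 8 + 0.9·43 = 46.7; r = 49.7 − 46.7 = 3
x=62: ŷ = 8 + 0.9·62 = 63.8; r = 62.6 − 63.8 = -1.2
x=105: ŷ = 8 + 0.9·105 = 102.5; r = 102.3 − 102.5 = -0.2
Signs: − + − −
Runs: −×1, +×1, −×2 → 3

3 runs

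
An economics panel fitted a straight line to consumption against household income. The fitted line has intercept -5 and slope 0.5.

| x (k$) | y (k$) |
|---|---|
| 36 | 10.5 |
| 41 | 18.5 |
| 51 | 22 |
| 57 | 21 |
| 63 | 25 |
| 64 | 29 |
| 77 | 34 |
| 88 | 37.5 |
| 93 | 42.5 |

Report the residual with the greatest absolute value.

x=36: ŷ = -5 + 0.5·36 = 13; e = 10.5 − 13 = -2.5
x=41: ŷ = -5 + 0.5·41 = 15.5; e = 18.5 − 15.5 = 3
x=51: ŷ = -5 + 0.5·51 = 20.5; e = 22 − 20.5 = 1.5
x=57: ŷ = -5 + 0.5·57 = 23.5; e = 21 − 23.5 = -2.5
x=63: ŷ = -5 + 0.5·63 = 26.5; e = 25 − 26.5 = -1.5
x=64: ŷ = -5 + 0.5·64 = 27; e = 29 − 27 = 2
x=77: ŷ = -5 + 0.5·77 = 33.5; e = 34 − 33.5 = 0.5
x=88: ŷ = -5 + 0.5·88 = 39; e = 37.5 − 39 = -1.5
x=93: ŷ = -5 + 0.5·93 = 41.5; e = 42.5 − 41.5 = 1
Largest |e| is 3 at x = 41, residual 3.

e = 3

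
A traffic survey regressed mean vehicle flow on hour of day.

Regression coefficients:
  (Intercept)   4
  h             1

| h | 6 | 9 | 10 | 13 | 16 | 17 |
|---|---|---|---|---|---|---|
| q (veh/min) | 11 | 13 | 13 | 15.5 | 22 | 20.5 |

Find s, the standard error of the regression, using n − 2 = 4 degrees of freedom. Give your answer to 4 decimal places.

h=6: q̂ = 4 + 6 = 10; r = 11 − 10 = 1
h=9: q̂ = 4 + 9 = 13; r = 13 − 13 = 0
h=10: q̂ = 4 + 10 = 14; r = 13 − 14 = -1
h=13: q̂ = 4 + 13 = 17; r = 15.5 − 17 = -1.5
h=16: q̂ = 4 + 16 = 20; r = 22 − 20 = 2
h=17: q̂ = 4 + 17 = 21; r = 20.5 − 21 = -0.5
SSE = 1 + 0 + 1 + 2.25 + 4 + 0.25 = 8.5
s = √(8.5/4) = √2.125 ≈ 1.4577

s = 1.4577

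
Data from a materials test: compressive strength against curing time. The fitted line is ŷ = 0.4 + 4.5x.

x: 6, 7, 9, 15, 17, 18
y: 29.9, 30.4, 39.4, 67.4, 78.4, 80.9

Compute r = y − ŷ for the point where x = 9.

r = -1.5

ŷ = 0.4 + 4.5·9 = 40.9
r = 39.4 − 40.9 = -1.5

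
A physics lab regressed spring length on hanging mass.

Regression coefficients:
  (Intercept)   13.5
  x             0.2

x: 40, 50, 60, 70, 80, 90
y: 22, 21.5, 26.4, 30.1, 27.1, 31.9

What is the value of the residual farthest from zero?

e = 2.6

x=40: ŷ = 13.5 + 0.2·40 = 21.5; e = 22 − 21.5 = 0.5
x=50: ŷ = 13.5 + 0.2·50 = 23.5; e = 21.5 − 23.5 = -2
x=60: ŷ = 13.5 + 0.2·60 = 25.5; e = 26.4 − 25.5 = 0.9
x=70: ŷ = 13.5 + 0.2·70 = 27.5; e = 30.1 − 27.5 = 2.6
x=80: ŷ = 13.5 + 0.2·80 = 29.5; e = 27.1 − 29.5 = -2.4
x=90: ŷ = 13.5 + 0.2·90 = 31.5; e = 31.9 − 31.5 = 0.4
Largest |e| is 2.6 at x = 70, residual 2.6.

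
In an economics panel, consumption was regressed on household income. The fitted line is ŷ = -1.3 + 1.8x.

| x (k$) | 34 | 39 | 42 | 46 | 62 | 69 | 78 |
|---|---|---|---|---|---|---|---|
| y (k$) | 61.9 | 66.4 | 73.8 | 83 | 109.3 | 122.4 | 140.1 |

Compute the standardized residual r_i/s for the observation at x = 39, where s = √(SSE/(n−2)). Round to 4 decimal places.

-1.4434

x=34: ŷ = -1.3 + 1.8·34 = 59.9; r = 61.9 − 59.9 = 2
x=39: ŷ = -1.3 + 1.8·39 = 68.9; r = 66.4 − 68.9 = -2.5
x=42: ŷ = -1.3 + 1.8·42 = 74.3; r = 73.8 − 74.3 = -0.5
x=46: ŷ = -1.3 + 1.8·46 = 81.5; r = 83 − 81.5 = 1.5
x=62: ŷ = -1.3 + 1.8·62 = 110.3; r = 109.3 − 110.3 = -1
x=69: ŷ = -1.3 + 1.8·69 = 122.9; r = 122.4 − 122.9 = -0.5
x=78: ŷ = -1.3 + 1.8·78 = 139.1; r = 140.1 − 139.1 = 1
SSE = 4 + 6.25 + 0.25 + 2.25 + 1 + 0.25 + 1 = 15
s = √(15/5) = 1.73205
r/s = -2.5 / 1.73205 = -1.4434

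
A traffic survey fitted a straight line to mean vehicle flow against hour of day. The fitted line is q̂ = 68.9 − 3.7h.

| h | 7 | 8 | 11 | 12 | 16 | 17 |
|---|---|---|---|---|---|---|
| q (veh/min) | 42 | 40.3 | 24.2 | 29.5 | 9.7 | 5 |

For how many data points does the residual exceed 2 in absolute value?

h=7: q̂ = 68.9 − 3.7·7 = 43; r = 42 − 43 = -1
h=8: q̂ = 68.9 − 3.7·8 = 39.3; r = 40.3 − 39.3 = 1
h=11: q̂ = 68.9 − 3.7·11 = 28.2; r = 24.2 − 28.2 = -4
h=12: q̂ = 68.9 − 3.7·12 = 24.5; r = 29.5 − 24.5 = 5
h=16: q̂ = 68.9 − 3.7·16 = 9.7; r = 9.7 − 9.7 = 0
h=17: q̂ = 68.9 − 3.7·17 = 6; r = 5 − 6 = -1
|r| > 2: h=11 (|r|=4), h=12 (|r|=5) → 2

2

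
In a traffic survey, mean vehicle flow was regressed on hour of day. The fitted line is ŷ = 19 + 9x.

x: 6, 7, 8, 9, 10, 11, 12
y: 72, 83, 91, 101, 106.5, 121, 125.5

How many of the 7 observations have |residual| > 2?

2

x=6: ŷ = 19 + 9·6 = 73; e = 72 − 73 = -1
x=7: ŷ = 19 + 9·7 = 82; e = 83 − 82 = 1
x=8: ŷ = 19 + 9·8 = 91; e = 91 − 91 = 0
x=9: ŷ = 19 + 9·9 = 100; e = 101 − 100 = 1
x=10: ŷ = 19 + 9·10 = 109; e = 106.5 − 109 = -2.5
x=11: ŷ = 19 + 9·11 = 118; e = 121 − 118 = 3
x=12: ŷ = 19 + 9·12 = 127; e = 125.5 − 127 = -1.5
|e| > 2: x=10 (|e|=2.5), x=11 (|e|=3) → 2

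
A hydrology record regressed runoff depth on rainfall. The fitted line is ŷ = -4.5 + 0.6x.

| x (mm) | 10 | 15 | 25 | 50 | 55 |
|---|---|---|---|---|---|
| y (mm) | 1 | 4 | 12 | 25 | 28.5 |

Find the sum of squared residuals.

SSE = 3

x=10: ŷ = -4.5 + 0.6·10 = 1.5; r = 1 − 1.5 = -0.5
x=15: ŷ = -4.5 + 0.6·15 = 4.5; r = 4 − 4.5 = -0.5
x=25: ŷ = -4.5 + 0.6·25 = 10.5; r = 12 − 10.5 = 1.5
x=50: ŷ = -4.5 + 0.6·50 = 25.5; r = 25 − 25.5 = -0.5
x=55: ŷ = -4.5 + 0.6·55 = 28.5; r = 28.5 − 28.5 = 0
SSE = 0.25 + 0.25 + 2.25 + 0.25 + 0 = 3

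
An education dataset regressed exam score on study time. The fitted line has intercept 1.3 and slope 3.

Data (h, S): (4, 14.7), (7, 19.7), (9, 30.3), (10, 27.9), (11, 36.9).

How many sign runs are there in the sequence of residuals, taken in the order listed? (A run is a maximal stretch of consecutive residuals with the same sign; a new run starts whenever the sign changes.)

h=4: ŷ = 1.3 + 3·4 = 13.3; r = 14.7 − 13.3 = 1.4
h=7: ŷ = 1.3 + 3·7 = 22.3; r = 19.7 − 22.3 = -2.6
h=9: ŷ = 1.3 + 3·9 = 28.3; r = 30.3 − 28.3 = 2
h=10: ŷ = 1.3 + 3·10 = 31.3; r = 27.9 − 31.3 = -3.4
h=11: ŷ = 1.3 + 3·11 = 34.3; r = 36.9 − 34.3 = 2.6
Signs: + − + − +
Runs: +×1, −×1, +×1, −×1, +×1 → 5

5 runs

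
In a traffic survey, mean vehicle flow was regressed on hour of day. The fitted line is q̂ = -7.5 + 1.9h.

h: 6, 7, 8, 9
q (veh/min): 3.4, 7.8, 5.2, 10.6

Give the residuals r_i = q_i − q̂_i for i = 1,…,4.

-0.5, 2, -2.5, 1

h=6: q̂ = -7.5 + 1.9·6 = 3.9; r = 3.4 − 3.9 = -0.5
h=7: q̂ = -7.5 + 1.9·7 = 5.8; r = 7.8 − 5.8 = 2
h=8: q̂ = -7.5 + 1.9·8 = 7.7; r = 5.2 − 7.7 = -2.5
h=9: q̂ = -7.5 + 1.9·9 = 9.6; r = 10.6 − 9.6 = 1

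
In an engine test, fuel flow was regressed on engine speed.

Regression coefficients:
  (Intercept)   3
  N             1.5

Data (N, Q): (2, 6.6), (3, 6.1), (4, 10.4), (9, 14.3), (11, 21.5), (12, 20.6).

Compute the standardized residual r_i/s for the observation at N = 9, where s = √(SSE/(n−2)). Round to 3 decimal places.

N=2: Q̂ = 3 + 1.5·2 = 6; r = 6.6 − 6 = 0.6
N=3: Q̂ = 3 + 1.5·3 = 7.5; r = 6.1 − 7.5 = -1.4
N=4: Q̂ = 3 + 1.5·4 = 9; r = 10.4 − 9 = 1.4
N=9: Q̂ = 3 + 1.5·9 = 16.5; r = 14.3 − 16.5 = -2.2
N=11: Q̂ = 3 + 1.5·11 = 19.5; r = 21.5 − 19.5 = 2
N=12: Q̂ = 3 + 1.5·12 = 21; r = 20.6 − 21 = -0.4
SSE = 0.36 + 1.96 + 1.96 + 4.84 + 4 + 0.16 = 13.28
s = √(13.28/4) = 1.82209
r/s = -2.2 / 1.82209 = -1.207

-1.207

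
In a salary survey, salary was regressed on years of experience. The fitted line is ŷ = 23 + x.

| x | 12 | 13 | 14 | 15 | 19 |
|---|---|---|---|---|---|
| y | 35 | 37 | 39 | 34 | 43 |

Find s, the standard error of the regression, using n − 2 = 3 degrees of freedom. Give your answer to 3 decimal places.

s = 2.708

x=12: ŷ = 23 + 12 = 35; e = 35 − 35 = 0
x=13: ŷ = 23 + 13 = 36; e = 37 − 36 = 1
x=14: ŷ = 23 + 14 = 37; e = 39 − 37 = 2
x=15: ŷ = 23 + 15 = 38; e = 34 − 38 = -4
x=19: ŷ = 23 + 19 = 42; e = 43 − 42 = 1
SSE = 0 + 1 + 4 + 16 + 1 = 22
s = √(22/3) = √7.33333 ≈ 2.708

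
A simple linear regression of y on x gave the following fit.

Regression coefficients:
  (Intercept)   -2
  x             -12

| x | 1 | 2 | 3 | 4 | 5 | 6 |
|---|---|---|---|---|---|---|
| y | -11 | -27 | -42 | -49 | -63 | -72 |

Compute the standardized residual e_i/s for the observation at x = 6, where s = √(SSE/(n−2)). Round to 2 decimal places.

0.71

x=1: ŷ = -2 − 12·1 = -14; e = -11 − (-14) = 3
x=2: ŷ = -2 − 12·2 = -26; e = -27 − (-26) = -1
x=3: ŷ = -2 − 12·3 = -38; e = -42 − (-38) = -4
x=4: ŷ = -2 − 12·4 = -50; e = -49 − (-50) = 1
x=5: ŷ = -2 − 12·5 = -62; e = -63 − (-62) = -1
x=6: ŷ = -2 − 12·6 = -74; e = -72 − (-74) = 2
SSE = 9 + 1 + 16 + 1 + 1 + 4 = 32
s = √(32/4) = 2.82843
e/s = 2 / 2.82843 = 0.71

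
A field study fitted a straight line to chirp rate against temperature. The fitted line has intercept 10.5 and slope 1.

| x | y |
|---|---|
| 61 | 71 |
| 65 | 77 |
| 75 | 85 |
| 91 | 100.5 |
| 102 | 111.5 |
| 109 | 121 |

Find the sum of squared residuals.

SSE = 7

x=61: ŷ = 10.5 + 61 = 71.5; r = 71 − 71.5 = -0.5
x=65: ŷ = 10.5 + 65 = 75.5; r = 77 − 75.5 = 1.5
x=75: ŷ = 10.5 + 75 = 85.5; r = 85 − 85.5 = -0.5
x=91: ŷ = 10.5 + 91 = 101.5; r = 100.5 − 101.5 = -1
x=102: ŷ = 10.5 + 102 = 112.5; r = 111.5 − 112.5 = -1
x=109: ŷ = 10.5 + 109 = 119.5; r = 121 − 119.5 = 1.5
SSE = 0.25 + 2.25 + 0.25 + 1 + 1 + 2.25 = 7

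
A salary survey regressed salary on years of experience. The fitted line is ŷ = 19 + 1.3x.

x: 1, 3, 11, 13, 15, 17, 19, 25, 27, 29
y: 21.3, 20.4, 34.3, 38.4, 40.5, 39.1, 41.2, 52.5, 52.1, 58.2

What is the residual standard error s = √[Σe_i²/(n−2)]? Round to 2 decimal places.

s = 2.12

x=1: ŷ = 19 + 1.3·1 = 20.3; e = 21.3 − 20.3 = 1
x=3: ŷ = 19 + 1.3·3 = 22.9; e = 20.4 − 22.9 = -2.5
x=11: ŷ = 19 + 1.3·11 = 33.3; e = 34.3 − 33.3 = 1
x=13: ŷ = 19 + 1.3·13 = 35.9; e = 38.4 − 35.9 = 2.5
x=15: ŷ = 19 + 1.3·15 = 38.5; e = 40.5 − 38.5 = 2
x=17: ŷ = 19 + 1.3·17 = 41.1; e = 39.1 − 41.1 = -2
x=19: ŷ = 19 + 1.3·19 = 43.7; e = 41.2 − 43.7 = -2.5
x=25: ŷ = 19 + 1.3·25 = 51.5; e = 52.5 − 51.5 = 1
x=27: ŷ = 19 + 1.3·27 = 54.1; e = 52.1 − 54.1 = -2
x=29: ŷ = 19 + 1.3·29 = 56.7; e = 58.2 − 56.7 = 1.5
SSE = 1 + 6.25 + 1 + 6.25 + 4 + 4 + 6.25 + 1 + 4 + 2.25 = 36
s = √(36/8) = √4.5 ≈ 2.12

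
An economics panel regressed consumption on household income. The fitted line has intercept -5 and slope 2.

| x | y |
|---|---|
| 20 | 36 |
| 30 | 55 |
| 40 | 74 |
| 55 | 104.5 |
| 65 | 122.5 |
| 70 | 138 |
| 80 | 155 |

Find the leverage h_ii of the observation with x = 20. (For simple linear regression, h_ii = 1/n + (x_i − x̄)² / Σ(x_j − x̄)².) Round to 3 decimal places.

x̄ = (20 + 30 + 40 + 55 + 65 + 70 + 80)/7 = 51.4286
Σ(x − x̄)² = 987.755 + 459.184 + 130.612 + 12.7551 + 184.184 + 344.898 + 816.327 = 2935.71
h = 1/7 + (-31.4286)²/2935.71 = 0.142857 + 0.336462 = 0.479

h = 0.479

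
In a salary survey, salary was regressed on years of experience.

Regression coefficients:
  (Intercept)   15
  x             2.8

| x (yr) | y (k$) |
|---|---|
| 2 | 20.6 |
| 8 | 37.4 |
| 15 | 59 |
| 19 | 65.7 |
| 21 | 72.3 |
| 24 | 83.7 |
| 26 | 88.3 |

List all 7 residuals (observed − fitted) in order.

x=2: ŷ = 15 + 2.8·2 = 20.6; r = 20.6 − 20.6 = 0
x=8: ŷ = 15 + 2.8·8 = 37.4; r = 37.4 − 37.4 = 0
x=15: ŷ = 15 + 2.8·15 = 57; r = 59 − 57 = 2
x=19: ŷ = 15 + 2.8·19 = 68.2; r = 65.7 − 68.2 = -2.5
x=21: ŷ = 15 + 2.8·21 = 73.8; r = 72.3 − 73.8 = -1.5
x=24: ŷ = 15 + 2.8·24 = 82.2; r = 83.7 − 82.2 = 1.5
x=26: ŷ = 15 + 2.8·26 = 87.8; r = 88.3 − 87.8 = 0.5

0, 0, 2, -2.5, -1.5, 1.5, 0.5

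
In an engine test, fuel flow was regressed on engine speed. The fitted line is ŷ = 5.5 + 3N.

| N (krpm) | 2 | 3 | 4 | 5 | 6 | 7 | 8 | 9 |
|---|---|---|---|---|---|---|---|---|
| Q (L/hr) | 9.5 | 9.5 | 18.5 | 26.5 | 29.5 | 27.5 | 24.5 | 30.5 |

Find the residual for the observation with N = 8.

e = -5

ŷ = 5.5 + 3·8 = 29.5
e = 24.5 − 29.5 = -5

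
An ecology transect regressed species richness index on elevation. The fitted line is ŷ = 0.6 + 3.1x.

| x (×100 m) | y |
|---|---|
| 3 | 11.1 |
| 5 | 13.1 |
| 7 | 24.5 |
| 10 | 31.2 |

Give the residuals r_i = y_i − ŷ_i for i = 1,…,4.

1.2, -3, 2.2, -0.4

x=3: ŷ = 0.6 + 3.1·3 = 9.9; r = 11.1 − 9.9 = 1.2
x=5: ŷ = 0.6 + 3.1·5 = 16.1; r = 13.1 − 16.1 = -3
x=7: ŷ = 0.6 + 3.1·7 = 22.3; r = 24.5 − 22.3 = 2.2
x=10: ŷ = 0.6 + 3.1·10 = 31.6; r = 31.2 − 31.6 = -0.4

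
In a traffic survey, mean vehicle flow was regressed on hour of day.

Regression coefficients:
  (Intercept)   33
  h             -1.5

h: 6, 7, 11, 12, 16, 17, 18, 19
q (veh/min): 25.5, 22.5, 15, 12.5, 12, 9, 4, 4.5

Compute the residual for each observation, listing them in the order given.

1.5, 0, -1.5, -2.5, 3, 1.5, -2, 0

h=6: q̂ = 33 − 1.5·6 = 24; e = 25.5 − 24 = 1.5
h=7: q̂ = 33 − 1.5·7 = 22.5; e = 22.5 − 22.5 = 0
h=11: q̂ = 33 − 1.5·11 = 16.5; e = 15 − 16.5 = -1.5
h=12: q̂ = 33 − 1.5·12 = 15; e = 12.5 − 15 = -2.5
h=16: q̂ = 33 − 1.5·16 = 9; e = 12 − 9 = 3
h=17: q̂ = 33 − 1.5·17 = 7.5; e = 9 − 7.5 = 1.5
h=18: q̂ = 33 − 1.5·18 = 6; e = 4 − 6 = -2
h=19: q̂ = 33 − 1.5·19 = 4.5; e = 4.5 − 4.5 = 0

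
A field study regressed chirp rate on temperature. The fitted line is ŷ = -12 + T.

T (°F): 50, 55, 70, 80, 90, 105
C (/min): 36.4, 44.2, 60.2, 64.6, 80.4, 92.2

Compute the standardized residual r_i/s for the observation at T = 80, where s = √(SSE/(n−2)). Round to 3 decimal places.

-1.314

T=50: ŷ = -12 + 50 = 38; r = 36.4 − 38 = -1.6
T=55: ŷ = -12 + 55 = 43; r = 44.2 − 43 = 1.2
T=70: ŷ = -12 + 70 = 58; r = 60.2 − 58 = 2.2
T=80: ŷ = -12 + 80 = 68; r = 64.6 − 68 = -3.4
T=90: ŷ = -12 + 90 = 78; r = 80.4 − 78 = 2.4
T=105: ŷ = -12 + 105 = 93; r = 92.2 − 93 = -0.8
SSE = 2.56 + 1.44 + 4.84 + 11.56 + 5.76 + 0.64 = 26.8
s = √(26.8/4) = 2.58844
r/s = -3.4 / 2.58844 = -1.314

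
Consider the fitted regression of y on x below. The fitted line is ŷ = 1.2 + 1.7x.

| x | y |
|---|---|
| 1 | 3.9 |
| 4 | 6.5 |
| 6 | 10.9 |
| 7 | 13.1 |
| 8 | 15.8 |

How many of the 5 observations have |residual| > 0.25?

x=1: ŷ = 1.2 + 1.7·1 = 2.9; e = 3.9 − 2.9 = 1
x=4: ŷ = 1.2 + 1.7·4 = 8; e = 6.5 − 8 = -1.5
x=6: ŷ = 1.2 + 1.7·6 = 11.4; e = 10.9 − 11.4 = -0.5
x=7: ŷ = 1.2 + 1.7·7 = 13.1; e = 13.1 − 13.1 = 0
x=8: ŷ = 1.2 + 1.7·8 = 14.8; e = 15.8 − 14.8 = 1
|e| > 0.25: x=1 (|e|=1), x=4 (|e|=1.5), x=6 (|e|=0.5), x=8 (|e|=1) → 4

4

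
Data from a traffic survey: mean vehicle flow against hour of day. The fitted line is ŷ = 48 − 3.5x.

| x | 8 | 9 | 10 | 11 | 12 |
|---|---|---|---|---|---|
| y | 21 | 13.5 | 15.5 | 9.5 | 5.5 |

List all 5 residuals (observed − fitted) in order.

1, -3, 2.5, 0, -0.5

x=8: ŷ = 48 − 3.5·8 = 20; r = 21 − 20 = 1
x=9: ŷ = 48 − 3.5·9 = 16.5; r = 13.5 − 16.5 = -3
x=10: ŷ = 48 − 3.5·10 = 13; r = 15.5 − 13 = 2.5
x=11: ŷ = 48 − 3.5·11 = 9.5; r = 9.5 − 9.5 = 0
x=12: ŷ = 48 − 3.5·12 = 6; r = 5.5 − 6 = -0.5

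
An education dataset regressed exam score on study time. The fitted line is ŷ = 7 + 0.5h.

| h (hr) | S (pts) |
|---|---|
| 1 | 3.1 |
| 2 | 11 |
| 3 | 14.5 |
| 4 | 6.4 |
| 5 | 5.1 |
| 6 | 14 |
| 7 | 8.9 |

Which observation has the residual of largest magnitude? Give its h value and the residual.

h=1: ŷ = 7 + 0.5·1 = 7.5; e = 3.1 − 7.5 = -4.4
h=2: ŷ = 7 + 0.5·2 = 8; e = 11 − 8 = 3
h=3: ŷ = 7 + 0.5·3 = 8.5; e = 14.5 − 8.5 = 6
h=4: ŷ = 7 + 0.5·4 = 9; e = 6.4 − 9 = -2.6
h=5: ŷ = 7 + 0.5·5 = 9.5; e = 5.1 − 9.5 = -4.4
h=6: ŷ = 7 + 0.5·6 = 10; e = 14 − 10 = 4
h=7: ŷ = 7 + 0.5·7 = 10.5; e = 8.9 − 10.5 = -1.6
Largest |e| is 6 at h = 3, residual 6.

h = 3, e = 6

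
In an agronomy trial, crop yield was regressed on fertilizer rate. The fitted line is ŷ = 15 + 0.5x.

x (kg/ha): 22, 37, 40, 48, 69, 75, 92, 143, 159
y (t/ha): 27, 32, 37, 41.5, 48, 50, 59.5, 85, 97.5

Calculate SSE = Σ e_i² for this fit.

SSE = 35.5

x=22: ŷ = 15 + 0.5·22 = 26; e = 27 − 26 = 1
x=37: ŷ = 15 + 0.5·37 = 33.5; e = 32 − 33.5 = -1.5
x=40: ŷ = 15 + 0.5·40 = 35; e = 37 − 35 = 2
x=48: ŷ = 15 + 0.5·48 = 39; e = 41.5 − 39 = 2.5
x=69: ŷ = 15 + 0.5·69 = 49.5; e = 48 − 49.5 = -1.5
x=75: ŷ = 15 + 0.5·75 = 52.5; e = 50 − 52.5 = -2.5
x=92: ŷ = 15 + 0.5·92 = 61; e = 59.5 − 61 = -1.5
x=143: ŷ = 15 + 0.5·143 = 86.5; e = 85 − 86.5 = -1.5
x=159: ŷ = 15 + 0.5·159 = 94.5; e = 97.5 − 94.5 = 3
SSE = 1 + 2.25 + 4 + 6.25 + 2.25 + 6.25 + 2.25 + 2.25 + 9 = 35.5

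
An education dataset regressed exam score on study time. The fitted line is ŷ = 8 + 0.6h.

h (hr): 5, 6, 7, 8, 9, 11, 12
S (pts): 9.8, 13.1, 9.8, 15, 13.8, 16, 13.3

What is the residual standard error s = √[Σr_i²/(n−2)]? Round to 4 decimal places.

h=5: ŷ = 8 + 0.6·5 = 11; r = 9.8 − 11 = -1.2
h=6: ŷ = 8 + 0.6·6 = 11.6; r = 13.1 − 11.6 = 1.5
h=7: ŷ = 8 + 0.6·7 = 12.2; r = 9.8 − 12.2 = -2.4
h=8: ŷ = 8 + 0.6·8 = 12.8; r = 15 − 12.8 = 2.2
h=9: ŷ = 8 + 0.6·9 = 13.4; r = 13.8 − 13.4 = 0.4
h=11: ŷ = 8 + 0.6·11 = 14.6; r = 16 − 14.6 = 1.4
h=12: ŷ = 8 + 0.6·12 = 15.2; r = 13.3 − 15.2 = -1.9
SSE = 1.44 + 2.25 + 5.76 + 4.84 + 0.16 + 1.96 + 3.61 = 20.02
s = √(20.02/5) = √4.004 ≈ 2.0010

s = 2.0010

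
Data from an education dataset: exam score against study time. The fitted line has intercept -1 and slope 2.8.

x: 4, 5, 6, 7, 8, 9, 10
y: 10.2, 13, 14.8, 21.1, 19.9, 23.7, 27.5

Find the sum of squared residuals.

x=4: ŷ = -1 + 2.8·4 = 10.2; e = 10.2 − 10.2 = 0
x=5: ŷ = -1 + 2.8·5 = 13; e = 13 − 13 = 0
x=6: ŷ = -1 + 2.8·6 = 15.8; e = 14.8 − 15.8 = -1
x=7: ŷ = -1 + 2.8·7 = 18.6; e = 21.1 − 18.6 = 2.5
x=8: ŷ = -1 + 2.8·8 = 21.4; e = 19.9 − 21.4 = -1.5
x=9: ŷ = -1 + 2.8·9 = 24.2; e = 23.7 − 24.2 = -0.5
x=10: ŷ = -1 + 2.8·10 = 27; e = 27.5 − 27 = 0.5
SSE = 0 + 0 + 1 + 6.25 + 2.25 + 0.25 + 0.25 = 10

SSE = 10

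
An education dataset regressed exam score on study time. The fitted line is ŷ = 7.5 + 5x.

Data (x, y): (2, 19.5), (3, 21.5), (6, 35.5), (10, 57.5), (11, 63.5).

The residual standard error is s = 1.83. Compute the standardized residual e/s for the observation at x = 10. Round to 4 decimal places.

ŷ = 7.5 + 5·10 = 57.5
e = 57.5 − 57.5 = 0
e/s = 0 / 1.83 = 0.0000

0.0000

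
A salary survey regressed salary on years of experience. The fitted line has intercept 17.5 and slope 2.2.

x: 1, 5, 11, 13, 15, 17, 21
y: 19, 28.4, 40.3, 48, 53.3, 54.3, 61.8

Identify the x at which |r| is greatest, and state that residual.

x = 15, r = 2.8

x=1: ŷ = 17.5 + 2.2·1 = 19.7; r = 19 − 19.7 = -0.7
x=5: ŷ = 17.5 + 2.2·5 = 28.5; r = 28.4 − 28.5 = -0.1
x=11: ŷ = 17.5 + 2.2·11 = 41.7; r = 40.3 − 41.7 = -1.4
x=13: ŷ = 17.5 + 2.2·13 = 46.1; r = 48 − 46.1 = 1.9
x=15: ŷ = 17.5 + 2.2·15 = 50.5; r = 53.3 − 50.5 = 2.8
x=17: ŷ = 17.5 + 2.2·17 = 54.9; r = 54.3 − 54.9 = -0.6
x=21: ŷ = 17.5 + 2.2·21 = 63.7; r = 61.8 − 63.7 = -1.9
Largest |r| is 2.8 at x = 15, residual 2.8.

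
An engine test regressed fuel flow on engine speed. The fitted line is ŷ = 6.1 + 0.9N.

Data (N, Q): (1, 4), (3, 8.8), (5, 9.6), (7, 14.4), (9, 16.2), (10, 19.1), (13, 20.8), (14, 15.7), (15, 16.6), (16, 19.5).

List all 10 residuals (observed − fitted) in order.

N=1: ŷ = 6.1 + 0.9·1 = 7; e = 4 − 7 = -3
N=3: ŷ = 6.1 + 0.9·3 = 8.8; e = 8.8 − 8.8 = 0
N=5: ŷ = 6.1 + 0.9·5 = 10.6; e = 9.6 − 10.6 = -1
N=7: ŷ = 6.1 + 0.9·7 = 12.4; e = 14.4 − 12.4 = 2
N=9: ŷ = 6.1 + 0.9·9 = 14.2; e = 16.2 − 14.2 = 2
N=10: ŷ = 6.1 + 0.9·10 = 15.1; e = 19.1 − 15.1 = 4
N=13: ŷ = 6.1 + 0.9·13 = 17.8; e = 20.8 − 17.8 = 3
N=14: ŷ = 6.1 + 0.9·14 = 18.7; e = 15.7 − 18.7 = -3
N=15: ŷ = 6.1 + 0.9·15 = 19.6; e = 16.6 − 19.6 = -3
N=16: ŷ = 6.1 + 0.9·16 = 20.5; e = 19.5 − 20.5 = -1

-3, 0, -1, 2, 2, 4, 3, -3, -3, -1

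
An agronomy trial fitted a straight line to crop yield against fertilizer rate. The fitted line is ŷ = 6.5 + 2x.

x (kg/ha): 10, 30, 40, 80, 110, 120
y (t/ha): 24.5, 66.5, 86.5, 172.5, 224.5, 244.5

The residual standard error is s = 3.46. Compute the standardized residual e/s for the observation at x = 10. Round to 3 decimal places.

ŷ = 6.5 + 2·10 = 26.5
e = 24.5 − 26.5 = -2
e/s = -2 / 3.46 = -0.578

-0.578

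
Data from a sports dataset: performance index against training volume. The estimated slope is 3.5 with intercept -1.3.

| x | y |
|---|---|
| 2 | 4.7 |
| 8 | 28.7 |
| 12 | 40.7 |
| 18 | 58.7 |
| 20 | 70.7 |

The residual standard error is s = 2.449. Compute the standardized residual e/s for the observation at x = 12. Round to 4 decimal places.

0.0000

ŷ = -1.3 + 3.5·12 = 40.7
e = 40.7 − 40.7 = 0
e/s = 0 / 2.449 = 0.0000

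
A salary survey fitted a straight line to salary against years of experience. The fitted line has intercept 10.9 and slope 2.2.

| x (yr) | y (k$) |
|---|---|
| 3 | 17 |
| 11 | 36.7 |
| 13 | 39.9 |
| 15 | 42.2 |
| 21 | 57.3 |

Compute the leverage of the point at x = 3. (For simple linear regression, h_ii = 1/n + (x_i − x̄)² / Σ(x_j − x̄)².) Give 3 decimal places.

x̄ = (3 + 11 + 13 + 15 + 21)/5 = 12.6
Σ(x − x̄)² = 92.16 + 2.56 + 0.16 + 5.76 + 70.56 = 171.2
h = 1/5 + (-9.6)²/171.2 = 0.2 + 0.538318 = 0.738

h = 0.738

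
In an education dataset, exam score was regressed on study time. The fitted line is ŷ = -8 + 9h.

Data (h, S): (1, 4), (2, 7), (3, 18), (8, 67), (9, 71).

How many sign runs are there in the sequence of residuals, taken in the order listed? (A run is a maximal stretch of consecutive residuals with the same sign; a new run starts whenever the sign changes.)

h=1: ŷ = -8 + 9·1 = 1; e = 4 − 1 = 3
h=2: ŷ = -8 + 9·2 = 10; e = 7 − 10 = -3
h=3: ŷ = -8 + 9·3 = 19; e = 18 − 19 = -1
h=8: ŷ = -8 + 9·8 = 64; e = 67 − 64 = 3
h=9: ŷ = -8 + 9·9 = 73; e = 71 − 73 = -2
Signs: + − − + −
Runs: +×1, −×2, +×1, −×1 → 4

4 runs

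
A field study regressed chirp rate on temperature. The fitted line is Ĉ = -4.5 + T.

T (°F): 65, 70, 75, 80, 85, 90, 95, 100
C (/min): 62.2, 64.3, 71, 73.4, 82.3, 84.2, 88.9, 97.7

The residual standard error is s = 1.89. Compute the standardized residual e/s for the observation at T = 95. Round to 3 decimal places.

-0.847

Ĉ = -4.5 + 95 = 90.5
e = 88.9 − 90.5 = -1.6
e/s = -1.6 / 1.89 = -0.847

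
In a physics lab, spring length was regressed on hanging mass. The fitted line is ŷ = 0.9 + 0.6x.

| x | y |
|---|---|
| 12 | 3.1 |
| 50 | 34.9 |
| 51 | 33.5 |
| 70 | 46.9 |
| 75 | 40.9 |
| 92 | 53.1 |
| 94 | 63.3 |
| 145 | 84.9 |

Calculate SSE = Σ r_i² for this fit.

SSE = 140

x=12: ŷ = 0.9 + 0.6·12 = 8.1; r = 3.1 − 8.1 = -5
x=50: ŷ = 0.9 + 0.6·50 = 30.9; r = 34.9 − 30.9 = 4
x=51: ŷ = 0.9 + 0.6·51 = 31.5; r = 33.5 − 31.5 = 2
x=70: ŷ = 0.9 + 0.6·70 = 42.9; r = 46.9 − 42.9 = 4
x=75: ŷ = 0.9 + 0.6·75 = 45.9; r = 40.9 − 45.9 = -5
x=92: ŷ = 0.9 + 0.6·92 = 56.1; r = 53.1 − 56.1 = -3
x=94: ŷ = 0.9 + 0.6·94 = 57.3; r = 63.3 − 57.3 = 6
x=145: ŷ = 0.9 + 0.6·145 = 87.9; r = 84.9 − 87.9 = -3
SSE = 25 + 16 + 4 + 16 + 25 + 9 + 36 + 9 = 140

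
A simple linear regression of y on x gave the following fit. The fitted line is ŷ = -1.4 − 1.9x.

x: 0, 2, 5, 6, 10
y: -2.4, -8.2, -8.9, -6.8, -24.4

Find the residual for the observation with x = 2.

ŷ = -1.4 − 1.9·2 = -5.2
r = -8.2 − (-5.2) = -3

r = -3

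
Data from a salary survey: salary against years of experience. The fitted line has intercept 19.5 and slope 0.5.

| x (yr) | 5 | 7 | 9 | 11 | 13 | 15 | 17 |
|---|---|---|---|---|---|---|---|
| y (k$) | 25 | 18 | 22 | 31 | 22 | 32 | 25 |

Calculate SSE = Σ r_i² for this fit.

SSE = 124

x=5: ŷ = 19.5 + 0.5·5 = 22; r = 25 − 22 = 3
x=7: ŷ = 19.5 + 0.5·7 = 23; r = 18 − 23 = -5
x=9: ŷ = 19.5 + 0.5·9 = 24; r = 22 − 24 = -2
x=11: ŷ = 19.5 + 0.5·11 = 25; r = 31 − 25 = 6
x=13: ŷ = 19.5 + 0.5·13 = 26; r = 22 − 26 = -4
x=15: ŷ = 19.5 + 0.5·15 = 27; r = 32 − 27 = 5
x=17: ŷ = 19.5 + 0.5·17 = 28; r = 25 − 28 = -3
SSE = 9 + 25 + 4 + 36 + 16 + 25 + 9 = 124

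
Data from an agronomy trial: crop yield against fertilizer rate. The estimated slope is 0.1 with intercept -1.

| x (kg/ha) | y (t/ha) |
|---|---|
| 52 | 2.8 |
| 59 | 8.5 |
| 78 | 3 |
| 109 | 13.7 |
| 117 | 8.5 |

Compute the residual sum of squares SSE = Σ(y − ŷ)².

SSE = 48.64

x=52: ŷ = -1 + 0.1·52 = 4.2; e = 2.8 − 4.2 = -1.4
x=59: ŷ = -1 + 0.1·59 = 4.9; e = 8.5 − 4.9 = 3.6
x=78: ŷ = -1 + 0.1·78 = 6.8; e = 3 − 6.8 = -3.8
x=109: ŷ = -1 + 0.1·109 = 9.9; e = 13.7 − 9.9 = 3.8
x=117: ŷ = -1 + 0.1·117 = 10.7; e = 8.5 − 10.7 = -2.2
SSE = 1.96 + 12.96 + 14.44 + 14.44 + 4.84 = 48.64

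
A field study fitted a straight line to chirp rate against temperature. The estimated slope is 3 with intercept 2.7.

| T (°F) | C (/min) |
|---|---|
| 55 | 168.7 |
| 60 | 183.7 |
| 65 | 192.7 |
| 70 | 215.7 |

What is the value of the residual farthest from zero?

T=55: ŷ = 2.7 + 3·55 = 167.7; e = 168.7 − 167.7 = 1
T=60: ŷ = 2.7 + 3·60 = 182.7; e = 183.7 − 182.7 = 1
T=65: ŷ = 2.7 + 3·65 = 197.7; e = 192.7 − 197.7 = -5
T=70: ŷ = 2.7 + 3·70 = 212.7; e = 215.7 − 212.7 = 3
Largest |e| is 5 at T = 65, residual -5.

e = -5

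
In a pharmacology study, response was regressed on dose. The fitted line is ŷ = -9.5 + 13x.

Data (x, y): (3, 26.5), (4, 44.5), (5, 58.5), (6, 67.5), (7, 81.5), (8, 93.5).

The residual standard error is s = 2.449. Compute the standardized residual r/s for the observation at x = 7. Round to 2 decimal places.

ŷ = -9.5 + 13·7 = 81.5
r = 81.5 − 81.5 = 0
r/s = 0 / 2.449 = 0.00

0.00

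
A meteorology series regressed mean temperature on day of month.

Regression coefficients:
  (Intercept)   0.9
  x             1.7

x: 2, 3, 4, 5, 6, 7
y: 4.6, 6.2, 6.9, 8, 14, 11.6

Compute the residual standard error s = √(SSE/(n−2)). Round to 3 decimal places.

s = 1.773

x=2: ŷ = 0.9 + 1.7·2 = 4.3; r = 4.6 − 4.3 = 0.3
x=3: ŷ = 0.9 + 1.7·3 = 6; r = 6.2 − 6 = 0.2
x=4: ŷ = 0.9 + 1.7·4 = 7.7; r = 6.9 − 7.7 = -0.8
x=5: ŷ = 0.9 + 1.7·5 = 9.4; r = 8 − 9.4 = -1.4
x=6: ŷ = 0.9 + 1.7·6 = 11.1; r = 14 − 11.1 = 2.9
x=7: ŷ = 0.9 + 1.7·7 = 12.8; r = 11.6 − 12.8 = -1.2
SSE = 0.09 + 0.04 + 0.64 + 1.96 + 8.41 + 1.44 = 12.58
s = √(12.58/4) = √3.145 ≈ 1.773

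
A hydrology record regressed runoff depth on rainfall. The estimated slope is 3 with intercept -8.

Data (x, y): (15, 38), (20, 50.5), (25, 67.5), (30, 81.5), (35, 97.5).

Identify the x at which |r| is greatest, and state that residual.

x=15: ŷ = -8 + 3·15 = 37; r = 38 − 37 = 1
x=20: ŷ = -8 + 3·20 = 52; r = 50.5 − 52 = -1.5
x=25: ŷ = -8 + 3·25 = 67; r = 67.5 − 67 = 0.5
x=30: ŷ = -8 + 3·30 = 82; r = 81.5 − 82 = -0.5
x=35: ŷ = -8 + 3·35 = 97; r = 97.5 − 97 = 0.5
Largest |r| is 1.5 at x = 20, residual -1.5.

x = 20, r = -1.5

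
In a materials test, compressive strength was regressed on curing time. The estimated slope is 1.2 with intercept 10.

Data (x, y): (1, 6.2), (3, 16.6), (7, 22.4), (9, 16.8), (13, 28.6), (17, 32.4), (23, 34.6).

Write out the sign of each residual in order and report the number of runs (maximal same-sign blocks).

x=1: ŷ = 10 + 1.2·1 = 11.2; e = 6.2 − 11.2 = -5
x=3: ŷ = 10 + 1.2·3 = 13.6; e = 16.6 − 13.6 = 3
x=7: ŷ = 10 + 1.2·7 = 18.4; e = 22.4 − 18.4 = 4
x=9: ŷ = 10 + 1.2·9 = 20.8; e = 16.8 − 20.8 = -4
x=13: ŷ = 10 + 1.2·13 = 25.6; e = 28.6 − 25.6 = 3
x=17: ŷ = 10 + 1.2·17 = 30.4; e = 32.4 − 30.4 = 2
x=23: ŷ = 10 + 1.2·23 = 37.6; e = 34.6 − 37.6 = -3
Signs: − + + − + + −
Runs: −×1, +×2, −×1, +×2, −×1 → 5

5 runs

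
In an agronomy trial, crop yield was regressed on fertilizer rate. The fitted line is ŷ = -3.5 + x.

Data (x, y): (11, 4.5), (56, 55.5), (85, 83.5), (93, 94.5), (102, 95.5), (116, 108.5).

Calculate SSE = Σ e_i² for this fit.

SSE = 72

x=11: ŷ = -3.5 + 11 = 7.5; e = 4.5 − 7.5 = -3
x=56: ŷ = -3.5 + 56 = 52.5; e = 55.5 − 52.5 = 3
x=85: ŷ = -3.5 + 85 = 81.5; e = 83.5 − 81.5 = 2
x=93: ŷ = -3.5 + 93 = 89.5; e = 94.5 − 89.5 = 5
x=102: ŷ = -3.5 + 102 = 98.5; e = 95.5 − 98.5 = -3
x=116: ŷ = -3.5 + 116 = 112.5; e = 108.5 − 112.5 = -4
SSE = 9 + 9 + 4 + 25 + 9 + 16 = 72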